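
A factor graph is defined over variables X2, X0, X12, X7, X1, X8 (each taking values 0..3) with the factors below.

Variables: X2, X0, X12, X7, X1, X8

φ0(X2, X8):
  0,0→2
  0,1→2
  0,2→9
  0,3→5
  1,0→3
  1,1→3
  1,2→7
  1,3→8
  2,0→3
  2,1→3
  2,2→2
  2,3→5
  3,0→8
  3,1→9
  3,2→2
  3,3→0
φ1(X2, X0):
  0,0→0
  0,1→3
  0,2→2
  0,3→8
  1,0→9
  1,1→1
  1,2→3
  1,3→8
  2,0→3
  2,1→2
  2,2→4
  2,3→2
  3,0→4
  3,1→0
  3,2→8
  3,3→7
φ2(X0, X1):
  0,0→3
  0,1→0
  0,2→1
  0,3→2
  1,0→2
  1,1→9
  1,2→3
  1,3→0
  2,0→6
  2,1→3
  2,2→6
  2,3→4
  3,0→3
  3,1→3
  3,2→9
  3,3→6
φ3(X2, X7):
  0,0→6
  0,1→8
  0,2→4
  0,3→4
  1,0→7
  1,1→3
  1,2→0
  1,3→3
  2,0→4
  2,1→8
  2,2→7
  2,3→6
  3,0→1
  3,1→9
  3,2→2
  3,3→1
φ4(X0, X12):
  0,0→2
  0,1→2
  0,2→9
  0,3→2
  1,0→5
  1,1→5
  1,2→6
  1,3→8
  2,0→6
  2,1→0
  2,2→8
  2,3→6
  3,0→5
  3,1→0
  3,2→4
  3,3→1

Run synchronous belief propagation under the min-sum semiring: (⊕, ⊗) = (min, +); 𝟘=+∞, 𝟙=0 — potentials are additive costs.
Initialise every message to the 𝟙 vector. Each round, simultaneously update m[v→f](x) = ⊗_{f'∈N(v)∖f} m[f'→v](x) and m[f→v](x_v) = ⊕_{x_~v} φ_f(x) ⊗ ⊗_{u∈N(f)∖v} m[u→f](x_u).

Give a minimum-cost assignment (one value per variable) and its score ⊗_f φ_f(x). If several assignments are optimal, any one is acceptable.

assignment: (X2=3, X0=1, X12=0, X7=0, X1=3, X8=3); score = 6

init: all messages = 𝟙 over 4 values
r1 m[φ0→X2] = [2, 3, 2, 0]
r1 m[φ0→X8] = [2, 2, 2, 0]
r1 m[φ1→X2] = [0, 1, 2, 0]
r1 m[φ1→X0] = [0, 0, 2, 2]
r1 m[φ2→X0] = [0, 0, 3, 3]
r1 m[φ2→X1] = [2, 0, 1, 0]
r1 m[φ3→X2] = [4, 0, 4, 1]
r1 m[φ3→X7] = [1, 3, 0, 1]
r1 m[φ4→X0] = [2, 5, 0, 0]
r1 m[φ4→X12] = [2, 0, 4, 1]
r1 m[X2→φ0] = [0, 0, 0, 0]
r1 m[X2→φ1] = [0, 0, 0, 0]
r1 m[X2→φ3] = [0, 0, 0, 0]
r1 m[X0→φ1] = [0, 0, 0, 0]
r1 m[X0→φ2] = [0, 0, 0, 0]
r1 m[X0→φ4] = [0, 0, 0, 0]
r1 m[X12→φ4] = [0, 0, 0, 0]
r1 m[X7→φ3] = [0, 0, 0, 0]
r1 m[X1→φ2] = [0, 0, 0, 0]
r1 m[X8→φ0] = [0, 0, 0, 0]
r2 m[φ0→X2] = [2, 3, 2, 0]
r2 m[φ0→X8] = [2, 2, 2, 0]
r2 m[φ1→X2] = [0, 1, 2, 0]
r2 m[φ1→X0] = [0, 0, 2, 2]
r2 m[φ2→X0] = [0, 0, 3, 3]
r2 m[φ2→X1] = [2, 0, 1, 0]
r2 m[φ3→X2] = [4, 0, 4, 1]
r2 m[φ3→X7] = [1, 3, 0, 1]
r2 m[φ4→X0] = [2, 5, 0, 0]
r2 m[φ4→X12] = [2, 0, 4, 1]
r2 m[X2→φ0] = [4, 1, 6, 1]
r2 m[X2→φ1] = [6, 3, 6, 1]
r2 m[X2→φ3] = [2, 4, 4, 0]
r2 m[X0→φ1] = [2, 5, 3, 3]
r2 m[X0→φ2] = [2, 5, 2, 2]
r2 m[X0→φ4] = [0, 0, 5, 5]
r2 m[X12→φ4] = [0, 0, 0, 0]
r2 m[X7→φ3] = [0, 0, 0, 0]
r2 m[X1→φ2] = [0, 0, 0, 0]
r2 m[X8→φ0] = [0, 0, 0, 0]
r3 m[φ0→X2] = [2, 3, 2, 0]
r3 m[φ0→X8] = [4, 4, 3, 1]
r3 m[φ1→X2] = [2, 6, 5, 5]
r3 m[φ1→X0] = [5, 1, 6, 8]
r3 m[φ2→X0] = [0, 0, 3, 3]
r3 m[φ2→X1] = [5, 2, 3, 4]
r3 m[φ3→X2] = [4, 0, 4, 1]
r3 m[φ3→X7] = [1, 7, 2, 1]
r3 m[φ4→X0] = [2, 5, 0, 0]
r3 m[φ4→X12] = [2, 2, 6, 2]
r3 m[X2→φ0] = [4, 1, 6, 1]
r3 m[X2→φ1] = [6, 3, 6, 1]
r3 m[X2→φ3] = [2, 4, 4, 0]
r3 m[X0→φ1] = [2, 5, 3, 3]
r3 m[X0→φ2] = [2, 5, 2, 2]
r3 m[X0→φ4] = [0, 0, 5, 5]
r3 m[X12→φ4] = [0, 0, 0, 0]
r3 m[X7→φ3] = [0, 0, 0, 0]
r3 m[X1→φ2] = [0, 0, 0, 0]
r3 m[X8→φ0] = [0, 0, 0, 0]
r4 m[φ0→X2] = [2, 3, 2, 0]
r4 m[φ0→X8] = [4, 4, 3, 1]
r4 m[φ1→X2] = [2, 6, 5, 5]
r4 m[φ1→X0] = [5, 1, 6, 8]
r4 m[φ2→X0] = [0, 0, 3, 3]
r4 m[φ2→X1] = [5, 2, 3, 4]
r4 m[φ3→X2] = [4, 0, 4, 1]
r4 m[φ3→X7] = [1, 7, 2, 1]
r4 m[φ4→X0] = [2, 5, 0, 0]
r4 m[φ4→X12] = [2, 2, 6, 2]
r4 m[X2→φ0] = [6, 6, 9, 6]
r4 m[X2→φ1] = [6, 3, 6, 1]
r4 m[X2→φ3] = [4, 9, 7, 5]
r4 m[X0→φ1] = [2, 5, 3, 3]
r4 m[X0→φ2] = [7, 6, 6, 8]
r4 m[X0→φ4] = [5, 1, 9, 11]
r4 m[X12→φ4] = [0, 0, 0, 0]
r4 m[X7→φ3] = [0, 0, 0, 0]
r4 m[X1→φ2] = [0, 0, 0, 0]
r4 m[X8→φ0] = [0, 0, 0, 0]
r5 m[φ0→X2] = [2, 3, 2, 0]
r5 m[φ0→X8] = [8, 8, 8, 6]
r5 m[φ1→X2] = [2, 6, 5, 5]
r5 m[φ1→X0] = [5, 1, 6, 8]
r5 m[φ2→X0] = [0, 0, 3, 3]
r5 m[φ2→X1] = [8, 7, 8, 6]
r5 m[φ3→X2] = [4, 0, 4, 1]
r5 m[φ3→X7] = [6, 12, 7, 6]
r5 m[φ4→X0] = [2, 5, 0, 0]
r5 m[φ4→X12] = [6, 6, 7, 7]
r5 m[X2→φ0] = [6, 6, 9, 6]
r5 m[X2→φ1] = [6, 3, 6, 1]
r5 m[X2→φ3] = [4, 9, 7, 5]
r5 m[X0→φ1] = [2, 5, 3, 3]
r5 m[X0→φ2] = [7, 6, 6, 8]
r5 m[X0→φ4] = [5, 1, 9, 11]
r5 m[X12→φ4] = [0, 0, 0, 0]
r5 m[X7→φ3] = [0, 0, 0, 0]
r5 m[X1→φ2] = [0, 0, 0, 0]
r5 m[X8→φ0] = [0, 0, 0, 0]
r6 m[φ0→X2] = [2, 3, 2, 0]
r6 m[φ0→X8] = [8, 8, 8, 6]
r6 m[φ1→X2] = [2, 6, 5, 5]
r6 m[φ1→X0] = [5, 1, 6, 8]
r6 m[φ2→X0] = [0, 0, 3, 3]
r6 m[φ2→X1] = [8, 7, 8, 6]
r6 m[φ3→X2] = [4, 0, 4, 1]
r6 m[φ3→X7] = [6, 12, 7, 6]
r6 m[φ4→X0] = [2, 5, 0, 0]
r6 m[φ4→X12] = [6, 6, 7, 7]
r6 m[X2→φ0] = [6, 6, 9, 6]
r6 m[X2→φ1] = [6, 3, 6, 1]
r6 m[X2→φ3] = [4, 9, 7, 5]
r6 m[X0→φ1] = [2, 5, 3, 3]
r6 m[X0→φ2] = [7, 6, 6, 8]
r6 m[X0→φ4] = [5, 1, 9, 11]
r6 m[X12→φ4] = [0, 0, 0, 0]
r6 m[X7→φ3] = [0, 0, 0, 0]
r6 m[X1→φ2] = [0, 0, 0, 0]
r6 m[X8→φ0] = [0, 0, 0, 0]
fixed point reached at round 6
traceback from X2: (X2=3, X0=1, X12=0, X7=0, X1=3, X8=3), score=6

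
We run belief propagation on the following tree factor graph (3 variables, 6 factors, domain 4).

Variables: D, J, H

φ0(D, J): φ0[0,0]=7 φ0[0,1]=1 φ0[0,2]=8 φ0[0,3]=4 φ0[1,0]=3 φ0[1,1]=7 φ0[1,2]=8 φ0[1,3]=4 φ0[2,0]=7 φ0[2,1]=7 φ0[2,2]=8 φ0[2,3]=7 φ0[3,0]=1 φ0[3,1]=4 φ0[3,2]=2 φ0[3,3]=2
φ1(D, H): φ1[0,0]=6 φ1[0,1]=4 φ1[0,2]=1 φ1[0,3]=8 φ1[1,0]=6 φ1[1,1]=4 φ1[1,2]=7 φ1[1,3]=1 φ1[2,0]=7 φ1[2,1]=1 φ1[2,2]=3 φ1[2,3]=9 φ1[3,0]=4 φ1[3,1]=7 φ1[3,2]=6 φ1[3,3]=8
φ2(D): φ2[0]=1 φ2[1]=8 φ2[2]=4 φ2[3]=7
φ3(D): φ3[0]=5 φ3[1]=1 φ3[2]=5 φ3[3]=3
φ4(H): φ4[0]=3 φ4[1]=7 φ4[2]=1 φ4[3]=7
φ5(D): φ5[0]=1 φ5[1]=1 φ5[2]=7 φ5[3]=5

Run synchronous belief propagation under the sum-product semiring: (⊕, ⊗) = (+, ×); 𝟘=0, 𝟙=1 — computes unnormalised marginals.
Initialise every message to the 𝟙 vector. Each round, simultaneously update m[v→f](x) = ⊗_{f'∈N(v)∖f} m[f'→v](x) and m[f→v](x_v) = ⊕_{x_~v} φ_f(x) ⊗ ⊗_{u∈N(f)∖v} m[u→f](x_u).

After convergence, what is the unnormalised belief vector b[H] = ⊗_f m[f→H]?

init: all messages = 𝟙 over 4 values
r1 m[φ0→D] = [20, 22, 29, 9]
r1 m[φ0→J] = [18, 19, 26, 17]
r1 m[φ1→D] = [19, 18, 20, 25]
r1 m[φ1→H] = [23, 16, 17, 26]
r1 m[φ2→D] = [1, 8, 4, 7]
r1 m[φ3→D] = [5, 1, 5, 3]
r1 m[φ4→H] = [3, 7, 1, 7]
r1 m[φ5→D] = [1, 1, 7, 5]
r1 m[D→φ0] = [1, 1, 1, 1]
r1 m[D→φ1] = [1, 1, 1, 1]
r1 m[D→φ2] = [1, 1, 1, 1]
r1 m[D→φ3] = [1, 1, 1, 1]
r1 m[D→φ5] = [1, 1, 1, 1]
r1 m[J→φ0] = [1, 1, 1, 1]
r1 m[H→φ1] = [1, 1, 1, 1]
r1 m[H→φ4] = [1, 1, 1, 1]
r2 m[φ0→D] = [20, 22, 29, 9]
r2 m[φ0→J] = [18, 19, 26, 17]
r2 m[φ1→D] = [19, 18, 20, 25]
r2 m[φ1→H] = [23, 16, 17, 26]
r2 m[φ2→D] = [1, 8, 4, 7]
r2 m[φ3→D] = [5, 1, 5, 3]
r2 m[φ4→H] = [3, 7, 1, 7]
r2 m[φ5→D] = [1, 1, 7, 5]
r2 m[D→φ0] = [95, 144, 2800, 2625]
r2 m[D→φ1] = [100, 176, 4060, 945]
r2 m[D→φ2] = [1900, 396, 20300, 3375]
r2 m[D→φ3] = [380, 3168, 16240, 7875]
r2 m[D→φ5] = [1900, 3168, 11600, 4725]
r2 m[J→φ0] = [1, 1, 1, 1]
r2 m[H→φ1] = [3, 7, 1, 7]
r2 m[H→φ4] = [23, 16, 17, 26]
r3 m[φ0→D] = [20, 22, 29, 9]
r3 m[φ0→J] = [23322, 31203, 29562, 25806]
r3 m[φ1→D] = [103, 60, 94, 123]
r3 m[φ1→H] = [33856, 11779, 19182, 45076]
r3 m[φ2→D] = [1, 8, 4, 7]
r3 m[φ3→D] = [5, 1, 5, 3]
r3 m[φ4→H] = [3, 7, 1, 7]
r3 m[φ5→D] = [1, 1, 7, 5]
r3 m[D→φ0] = [95, 144, 2800, 2625]
r3 m[D→φ1] = [100, 176, 4060, 945]
r3 m[D→φ2] = [1900, 396, 20300, 3375]
r3 m[D→φ3] = [380, 3168, 16240, 7875]
r3 m[D→φ5] = [1900, 3168, 11600, 4725]
r3 m[J→φ0] = [1, 1, 1, 1]
r3 m[H→φ1] = [3, 7, 1, 7]
r3 m[H→φ4] = [23, 16, 17, 26]
r4 m[φ0→D] = [20, 22, 29, 9]
r4 m[φ0→J] = [23322, 31203, 29562, 25806]
r4 m[φ1→D] = [103, 60, 94, 123]
r4 m[φ1→H] = [33856, 11779, 19182, 45076]
r4 m[φ2→D] = [1, 8, 4, 7]
r4 m[φ3→D] = [5, 1, 5, 3]
r4 m[φ4→H] = [3, 7, 1, 7]
r4 m[φ5→D] = [1, 1, 7, 5]
r4 m[D→φ0] = [515, 480, 13160, 12915]
r4 m[D→φ1] = [100, 176, 4060, 945]
r4 m[D→φ2] = [10300, 1320, 95410, 16605]
r4 m[D→φ3] = [2060, 10560, 76328, 38745]
r4 m[D→φ5] = [10300, 10560, 54520, 23247]
r4 m[J→φ0] = [1, 1, 1, 1]
r4 m[H→φ1] = [3, 7, 1, 7]
r4 m[H→φ4] = [33856, 11779, 19182, 45076]
r5 m[φ0→D] = [20, 22, 29, 9]
r5 m[φ0→J] = [110080, 147655, 139070, 121930]
r5 m[φ1→D] = [103, 60, 94, 123]
r5 m[φ1→H] = [33856, 11779, 19182, 45076]
r5 m[φ2→D] = [1, 8, 4, 7]
r5 m[φ3→D] = [5, 1, 5, 3]
r5 m[φ4→H] = [3, 7, 1, 7]
r5 m[φ5→D] = [1, 1, 7, 5]
r5 m[D→φ0] = [515, 480, 13160, 12915]
r5 m[D→φ1] = [100, 176, 4060, 945]
r5 m[D→φ2] = [10300, 1320, 95410, 16605]
r5 m[D→φ3] = [2060, 10560, 76328, 38745]
r5 m[D→φ5] = [10300, 10560, 54520, 23247]
r5 m[J→φ0] = [1, 1, 1, 1]
r5 m[H→φ1] = [3, 7, 1, 7]
r5 m[H→φ4] = [33856, 11779, 19182, 45076]
r6 m[φ0→D] = [20, 22, 29, 9]
r6 m[φ0→J] = [110080, 147655, 139070, 121930]
r6 m[φ1→D] = [103, 60, 94, 123]
r6 m[φ1→H] = [33856, 11779, 19182, 45076]
r6 m[φ2→D] = [1, 8, 4, 7]
r6 m[φ3→D] = [5, 1, 5, 3]
r6 m[φ4→H] = [3, 7, 1, 7]
r6 m[φ5→D] = [1, 1, 7, 5]
r6 m[D→φ0] = [515, 480, 13160, 12915]
r6 m[D→φ1] = [100, 176, 4060, 945]
r6 m[D→φ2] = [10300, 1320, 95410, 16605]
r6 m[D→φ3] = [2060, 10560, 76328, 38745]
r6 m[D→φ5] = [10300, 10560, 54520, 23247]
r6 m[J→φ0] = [1, 1, 1, 1]
r6 m[H→φ1] = [3, 7, 1, 7]
r6 m[H→φ4] = [33856, 11779, 19182, 45076]
fixed point reached at round 6
b[H] = ⊗ incoming = [101568, 82453, 19182, 315532]

b[H] = [101568, 82453, 19182, 315532]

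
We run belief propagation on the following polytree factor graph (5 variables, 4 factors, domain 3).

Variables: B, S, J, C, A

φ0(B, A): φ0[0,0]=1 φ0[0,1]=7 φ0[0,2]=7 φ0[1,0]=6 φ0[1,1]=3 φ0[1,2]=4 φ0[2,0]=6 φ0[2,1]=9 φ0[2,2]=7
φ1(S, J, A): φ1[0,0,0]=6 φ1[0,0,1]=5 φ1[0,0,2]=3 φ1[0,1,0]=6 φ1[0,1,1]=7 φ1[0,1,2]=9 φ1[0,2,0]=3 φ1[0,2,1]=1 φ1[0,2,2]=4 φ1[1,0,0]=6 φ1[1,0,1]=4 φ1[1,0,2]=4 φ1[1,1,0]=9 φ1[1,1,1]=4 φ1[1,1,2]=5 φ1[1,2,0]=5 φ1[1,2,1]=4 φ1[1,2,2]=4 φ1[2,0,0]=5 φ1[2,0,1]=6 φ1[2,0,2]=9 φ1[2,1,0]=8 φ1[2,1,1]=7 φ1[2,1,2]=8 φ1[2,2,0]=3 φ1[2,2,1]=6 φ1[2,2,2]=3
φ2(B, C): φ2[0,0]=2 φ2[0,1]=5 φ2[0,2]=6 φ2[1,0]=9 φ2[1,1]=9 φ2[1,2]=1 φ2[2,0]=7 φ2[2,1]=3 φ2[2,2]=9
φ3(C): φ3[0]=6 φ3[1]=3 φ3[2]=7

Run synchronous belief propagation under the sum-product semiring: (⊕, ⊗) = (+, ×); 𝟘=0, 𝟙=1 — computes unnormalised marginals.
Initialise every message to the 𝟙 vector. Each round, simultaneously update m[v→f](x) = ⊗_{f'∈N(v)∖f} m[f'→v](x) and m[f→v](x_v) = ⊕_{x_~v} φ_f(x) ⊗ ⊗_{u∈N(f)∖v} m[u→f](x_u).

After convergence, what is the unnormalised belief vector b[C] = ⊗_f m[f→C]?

b[C] = [86550, 37053, 99757]

init: all messages = 𝟙 over 3 values
r1 m[φ0→B] = [15, 13, 22]
r1 m[φ0→A] = [13, 19, 18]
r1 m[φ1→S] = [44, 45, 55]
r1 m[φ1→J] = [48, 63, 33]
r1 m[φ1→A] = [51, 44, 49]
r1 m[φ2→B] = [13, 19, 19]
r1 m[φ2→C] = [18, 17, 16]
r1 m[φ3→C] = [6, 3, 7]
r1 m[B→φ0] = [1, 1, 1]
r1 m[B→φ2] = [1, 1, 1]
r1 m[S→φ1] = [1, 1, 1]
r1 m[J→φ1] = [1, 1, 1]
r1 m[C→φ2] = [1, 1, 1]
r1 m[C→φ3] = [1, 1, 1]
r1 m[A→φ0] = [1, 1, 1]
r1 m[A→φ1] = [1, 1, 1]
r2 m[φ0→B] = [15, 13, 22]
r2 m[φ0→A] = [13, 19, 18]
r2 m[φ1→S] = [44, 45, 55]
r2 m[φ1→J] = [48, 63, 33]
r2 m[φ1→A] = [51, 44, 49]
r2 m[φ2→B] = [13, 19, 19]
r2 m[φ2→C] = [18, 17, 16]
r2 m[φ3→C] = [6, 3, 7]
r2 m[B→φ0] = [13, 19, 19]
r2 m[B→φ2] = [15, 13, 22]
r2 m[S→φ1] = [1, 1, 1]
r2 m[J→φ1] = [1, 1, 1]
r2 m[C→φ2] = [6, 3, 7]
r2 m[C→φ3] = [18, 17, 16]
r2 m[A→φ0] = [51, 44, 49]
r2 m[A→φ1] = [13, 19, 18]
r3 m[φ0→B] = [702, 634, 1045]
r3 m[φ0→A] = [241, 319, 300]
r3 m[φ1→S] = [730, 722, 929]
r3 m[φ1→J] = [794, 1037, 550]
r3 m[φ1→A] = [51, 44, 49]
r3 m[φ2→B] = [69, 88, 114]
r3 m[φ2→C] = [301, 258, 301]
r3 m[φ3→C] = [6, 3, 7]
r3 m[B→φ0] = [13, 19, 19]
r3 m[B→φ2] = [15, 13, 22]
r3 m[S→φ1] = [1, 1, 1]
r3 m[J→φ1] = [1, 1, 1]
r3 m[C→φ2] = [6, 3, 7]
r3 m[C→φ3] = [18, 17, 16]
r3 m[A→φ0] = [51, 44, 49]
r3 m[A→φ1] = [13, 19, 18]
r4 m[φ0→B] = [702, 634, 1045]
r4 m[φ0→A] = [241, 319, 300]
r4 m[φ1→S] = [730, 722, 929]
r4 m[φ1→J] = [794, 1037, 550]
r4 m[φ1→A] = [51, 44, 49]
r4 m[φ2→B] = [69, 88, 114]
r4 m[φ2→C] = [301, 258, 301]
r4 m[φ3→C] = [6, 3, 7]
r4 m[B→φ0] = [69, 88, 114]
r4 m[B→φ2] = [702, 634, 1045]
r4 m[S→φ1] = [1, 1, 1]
r4 m[J→φ1] = [1, 1, 1]
r4 m[C→φ2] = [6, 3, 7]
r4 m[C→φ3] = [301, 258, 301]
r4 m[A→φ0] = [51, 44, 49]
r4 m[A→φ1] = [241, 319, 300]
r5 m[φ0→B] = [702, 634, 1045]
r5 m[φ0→A] = [1281, 1773, 1633]
r5 m[φ1→S] = [12562, 12548, 15917]
r5 m[φ1→J] = [13682, 17885, 9460]
r5 m[φ1→A] = [51, 44, 49]
r5 m[φ2→B] = [69, 88, 114]
r5 m[φ2→C] = [14425, 12351, 14251]
r5 m[φ3→C] = [6, 3, 7]
r5 m[B→φ0] = [69, 88, 114]
r5 m[B→φ2] = [702, 634, 1045]
r5 m[S→φ1] = [1, 1, 1]
r5 m[J→φ1] = [1, 1, 1]
r5 m[C→φ2] = [6, 3, 7]
r5 m[C→φ3] = [301, 258, 301]
r5 m[A→φ0] = [51, 44, 49]
r5 m[A→φ1] = [241, 319, 300]
r6 m[φ0→B] = [702, 634, 1045]
r6 m[φ0→A] = [1281, 1773, 1633]
r6 m[φ1→S] = [12562, 12548, 15917]
r6 m[φ1→J] = [13682, 17885, 9460]
r6 m[φ1→A] = [51, 44, 49]
r6 m[φ2→B] = [69, 88, 114]
r6 m[φ2→C] = [14425, 12351, 14251]
r6 m[φ3→C] = [6, 3, 7]
r6 m[B→φ0] = [69, 88, 114]
r6 m[B→φ2] = [702, 634, 1045]
r6 m[S→φ1] = [1, 1, 1]
r6 m[J→φ1] = [1, 1, 1]
r6 m[C→φ2] = [6, 3, 7]
r6 m[C→φ3] = [14425, 12351, 14251]
r6 m[A→φ0] = [51, 44, 49]
r6 m[A→φ1] = [1281, 1773, 1633]
r7 m[φ0→B] = [702, 634, 1045]
r7 m[φ0→A] = [1281, 1773, 1633]
r7 m[φ1→S] = [68392, 68125, 86843]
r7 m[φ1→J] = [74500, 97303, 51557]
r7 m[φ1→A] = [51, 44, 49]
r7 m[φ2→B] = [69, 88, 114]
r7 m[φ2→C] = [14425, 12351, 14251]
r7 m[φ3→C] = [6, 3, 7]
r7 m[B→φ0] = [69, 88, 114]
r7 m[B→φ2] = [702, 634, 1045]
r7 m[S→φ1] = [1, 1, 1]
r7 m[J→φ1] = [1, 1, 1]
r7 m[C→φ2] = [6, 3, 7]
r7 m[C→φ3] = [14425, 12351, 14251]
r7 m[A→φ0] = [51, 44, 49]
r7 m[A→φ1] = [1281, 1773, 1633]
r8 m[φ0→B] = [702, 634, 1045]
r8 m[φ0→A] = [1281, 1773, 1633]
r8 m[φ1→S] = [68392, 68125, 86843]
r8 m[φ1→J] = [74500, 97303, 51557]
r8 m[φ1→A] = [51, 44, 49]
r8 m[φ2→B] = [69, 88, 114]
r8 m[φ2→C] = [14425, 12351, 14251]
r8 m[φ3→C] = [6, 3, 7]
r8 m[B→φ0] = [69, 88, 114]
r8 m[B→φ2] = [702, 634, 1045]
r8 m[S→φ1] = [1, 1, 1]
r8 m[J→φ1] = [1, 1, 1]
r8 m[C→φ2] = [6, 3, 7]
r8 m[C→φ3] = [14425, 12351, 14251]
r8 m[A→φ0] = [51, 44, 49]
r8 m[A→φ1] = [1281, 1773, 1633]
fixed point reached at round 8
b[C] = ⊗ incoming = [86550, 37053, 99757]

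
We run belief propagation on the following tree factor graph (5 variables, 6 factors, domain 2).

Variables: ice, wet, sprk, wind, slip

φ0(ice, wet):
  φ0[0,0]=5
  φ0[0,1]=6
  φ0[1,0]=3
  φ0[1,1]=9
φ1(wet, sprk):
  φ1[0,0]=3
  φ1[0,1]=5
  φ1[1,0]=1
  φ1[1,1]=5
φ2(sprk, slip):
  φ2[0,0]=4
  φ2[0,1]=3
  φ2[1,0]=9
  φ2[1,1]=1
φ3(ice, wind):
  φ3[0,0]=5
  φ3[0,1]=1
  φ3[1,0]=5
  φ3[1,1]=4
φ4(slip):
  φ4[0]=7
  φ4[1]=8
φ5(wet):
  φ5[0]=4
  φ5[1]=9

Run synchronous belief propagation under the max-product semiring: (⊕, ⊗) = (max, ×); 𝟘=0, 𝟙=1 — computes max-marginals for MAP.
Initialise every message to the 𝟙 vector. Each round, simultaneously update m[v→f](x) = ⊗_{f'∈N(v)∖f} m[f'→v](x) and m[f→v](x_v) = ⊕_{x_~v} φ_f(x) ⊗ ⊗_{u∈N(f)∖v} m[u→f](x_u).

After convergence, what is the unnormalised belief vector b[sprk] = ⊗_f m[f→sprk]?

init: all messages = 𝟙 over 2 values
r1 m[φ0→ice] = [6, 9]
r1 m[φ0→wet] = [5, 9]
r1 m[φ1→wet] = [5, 5]
r1 m[φ1→sprk] = [3, 5]
r1 m[φ2→sprk] = [4, 9]
r1 m[φ2→slip] = [9, 3]
r1 m[φ3→ice] = [5, 5]
r1 m[φ3→wind] = [5, 4]
r1 m[φ4→slip] = [7, 8]
r1 m[φ5→wet] = [4, 9]
r1 m[ice→φ0] = [1, 1]
r1 m[ice→φ3] = [1, 1]
r1 m[wet→φ0] = [1, 1]
r1 m[wet→φ1] = [1, 1]
r1 m[wet→φ5] = [1, 1]
r1 m[sprk→φ1] = [1, 1]
r1 m[sprk→φ2] = [1, 1]
r1 m[wind→φ3] = [1, 1]
r1 m[slip→φ2] = [1, 1]
r1 m[slip→φ4] = [1, 1]
r2 m[φ0→ice] = [6, 9]
r2 m[φ0→wet] = [5, 9]
r2 m[φ1→wet] = [5, 5]
r2 m[φ1→sprk] = [3, 5]
r2 m[φ2→sprk] = [4, 9]
r2 m[φ2→slip] = [9, 3]
r2 m[φ3→ice] = [5, 5]
r2 m[φ3→wind] = [5, 4]
r2 m[φ4→slip] = [7, 8]
r2 m[φ5→wet] = [4, 9]
r2 m[ice→φ0] = [5, 5]
r2 m[ice→φ3] = [6, 9]
r2 m[wet→φ0] = [20, 45]
r2 m[wet→φ1] = [20, 81]
r2 m[wet→φ5] = [25, 45]
r2 m[sprk→φ1] = [4, 9]
r2 m[sprk→φ2] = [3, 5]
r2 m[wind→φ3] = [1, 1]
r2 m[slip→φ2] = [7, 8]
r2 m[slip→φ4] = [9, 3]
r3 m[φ0→ice] = [270, 405]
r3 m[φ0→wet] = [25, 45]
r3 m[φ1→wet] = [45, 45]
r3 m[φ1→sprk] = [81, 405]
r3 m[φ2→sprk] = [28, 63]
r3 m[φ2→slip] = [45, 9]
r3 m[φ3→ice] = [5, 5]
r3 m[φ3→wind] = [45, 36]
r3 m[φ4→slip] = [7, 8]
r3 m[φ5→wet] = [4, 9]
r3 m[ice→φ0] = [5, 5]
r3 m[ice→φ3] = [6, 9]
r3 m[wet→φ0] = [20, 45]
r3 m[wet→φ1] = [20, 81]
r3 m[wet→φ5] = [25, 45]
r3 m[sprk→φ1] = [4, 9]
r3 m[sprk→φ2] = [3, 5]
r3 m[wind→φ3] = [1, 1]
r3 m[slip→φ2] = [7, 8]
r3 m[slip→φ4] = [9, 3]
r4 m[φ0→ice] = [270, 405]
r4 m[φ0→wet] = [25, 45]
r4 m[φ1→wet] = [45, 45]
r4 m[φ1→sprk] = [81, 405]
r4 m[φ2→sprk] = [28, 63]
r4 m[φ2→slip] = [45, 9]
r4 m[φ3→ice] = [5, 5]
r4 m[φ3→wind] = [45, 36]
r4 m[φ4→slip] = [7, 8]
r4 m[φ5→wet] = [4, 9]
r4 m[ice→φ0] = [5, 5]
r4 m[ice→φ3] = [270, 405]
r4 m[wet→φ0] = [180, 405]
r4 m[wet→φ1] = [100, 405]
r4 m[wet→φ5] = [1125, 2025]
r4 m[sprk→φ1] = [28, 63]
r4 m[sprk→φ2] = [81, 405]
r4 m[wind→φ3] = [1, 1]
r4 m[slip→φ2] = [7, 8]
r4 m[slip→φ4] = [45, 9]
r5 m[φ0→ice] = [2430, 3645]
r5 m[φ0→wet] = [25, 45]
r5 m[φ1→wet] = [315, 315]
r5 m[φ1→sprk] = [405, 2025]
r5 m[φ2→sprk] = [28, 63]
r5 m[φ2→slip] = [3645, 405]
r5 m[φ3→ice] = [5, 5]
r5 m[φ3→wind] = [2025, 1620]
r5 m[φ4→slip] = [7, 8]
r5 m[φ5→wet] = [4, 9]
r5 m[ice→φ0] = [5, 5]
r5 m[ice→φ3] = [270, 405]
r5 m[wet→φ0] = [180, 405]
r5 m[wet→φ1] = [100, 405]
r5 m[wet→φ5] = [1125, 2025]
r5 m[sprk→φ1] = [28, 63]
r5 m[sprk→φ2] = [81, 405]
r5 m[wind→φ3] = [1, 1]
r5 m[slip→φ2] = [7, 8]
r5 m[slip→φ4] = [45, 9]
r6 m[φ0→ice] = [2430, 3645]
r6 m[φ0→wet] = [25, 45]
r6 m[φ1→wet] = [315, 315]
r6 m[φ1→sprk] = [405, 2025]
r6 m[φ2→sprk] = [28, 63]
r6 m[φ2→slip] = [3645, 405]
r6 m[φ3→ice] = [5, 5]
r6 m[φ3→wind] = [2025, 1620]
r6 m[φ4→slip] = [7, 8]
r6 m[φ5→wet] = [4, 9]
r6 m[ice→φ0] = [5, 5]
r6 m[ice→φ3] = [2430, 3645]
r6 m[wet→φ0] = [1260, 2835]
r6 m[wet→φ1] = [100, 405]
r6 m[wet→φ5] = [7875, 14175]
r6 m[sprk→φ1] = [28, 63]
r6 m[sprk→φ2] = [405, 2025]
r6 m[wind→φ3] = [1, 1]
r6 m[slip→φ2] = [7, 8]
r6 m[slip→φ4] = [3645, 405]
r7 m[φ0→ice] = [17010, 25515]
r7 m[φ0→wet] = [25, 45]
r7 m[φ1→wet] = [315, 315]
r7 m[φ1→sprk] = [405, 2025]
r7 m[φ2→sprk] = [28, 63]
r7 m[φ2→slip] = [18225, 2025]
r7 m[φ3→ice] = [5, 5]
r7 m[φ3→wind] = [18225, 14580]
r7 m[φ4→slip] = [7, 8]
r7 m[φ5→wet] = [4, 9]
r7 m[ice→φ0] = [5, 5]
r7 m[ice→φ3] = [2430, 3645]
r7 m[wet→φ0] = [1260, 2835]
r7 m[wet→φ1] = [100, 405]
r7 m[wet→φ5] = [7875, 14175]
r7 m[sprk→φ1] = [28, 63]
r7 m[sprk→φ2] = [405, 2025]
r7 m[wind→φ3] = [1, 1]
r7 m[slip→φ2] = [7, 8]
r7 m[slip→φ4] = [3645, 405]
r8 m[φ0→ice] = [17010, 25515]
r8 m[φ0→wet] = [25, 45]
r8 m[φ1→wet] = [315, 315]
r8 m[φ1→sprk] = [405, 2025]
r8 m[φ2→sprk] = [28, 63]
r8 m[φ2→slip] = [18225, 2025]
r8 m[φ3→ice] = [5, 5]
r8 m[φ3→wind] = [18225, 14580]
r8 m[φ4→slip] = [7, 8]
r8 m[φ5→wet] = [4, 9]
r8 m[ice→φ0] = [5, 5]
r8 m[ice→φ3] = [17010, 25515]
r8 m[wet→φ0] = [1260, 2835]
r8 m[wet→φ1] = [100, 405]
r8 m[wet→φ5] = [7875, 14175]
r8 m[sprk→φ1] = [28, 63]
r8 m[sprk→φ2] = [405, 2025]
r8 m[wind→φ3] = [1, 1]
r8 m[slip→φ2] = [7, 8]
r8 m[slip→φ4] = [18225, 2025]
r9 m[φ0→ice] = [17010, 25515]
r9 m[φ0→wet] = [25, 45]
r9 m[φ1→wet] = [315, 315]
r9 m[φ1→sprk] = [405, 2025]
r9 m[φ2→sprk] = [28, 63]
r9 m[φ2→slip] = [18225, 2025]
r9 m[φ3→ice] = [5, 5]
r9 m[φ3→wind] = [127575, 102060]
r9 m[φ4→slip] = [7, 8]
r9 m[φ5→wet] = [4, 9]
r9 m[ice→φ0] = [5, 5]
r9 m[ice→φ3] = [17010, 25515]
r9 m[wet→φ0] = [1260, 2835]
r9 m[wet→φ1] = [100, 405]
r9 m[wet→φ5] = [7875, 14175]
r9 m[sprk→φ1] = [28, 63]
r9 m[sprk→φ2] = [405, 2025]
r9 m[wind→φ3] = [1, 1]
r9 m[slip→φ2] = [7, 8]
r9 m[slip→φ4] = [18225, 2025]
r10 m[φ0→ice] = [17010, 25515]
r10 m[φ0→wet] = [25, 45]
r10 m[φ1→wet] = [315, 315]
r10 m[φ1→sprk] = [405, 2025]
r10 m[φ2→sprk] = [28, 63]
r10 m[φ2→slip] = [18225, 2025]
r10 m[φ3→ice] = [5, 5]
r10 m[φ3→wind] = [127575, 102060]
r10 m[φ4→slip] = [7, 8]
r10 m[φ5→wet] = [4, 9]
r10 m[ice→φ0] = [5, 5]
r10 m[ice→φ3] = [17010, 25515]
r10 m[wet→φ0] = [1260, 2835]
r10 m[wet→φ1] = [100, 405]
r10 m[wet→φ5] = [7875, 14175]
r10 m[sprk→φ1] = [28, 63]
r10 m[sprk→φ2] = [405, 2025]
r10 m[wind→φ3] = [1, 1]
r10 m[slip→φ2] = [7, 8]
r10 m[slip→φ4] = [18225, 2025]
fixed point reached at round 10
b[sprk] = ⊗ incoming = [11340, 127575]

b[sprk] = [11340, 127575]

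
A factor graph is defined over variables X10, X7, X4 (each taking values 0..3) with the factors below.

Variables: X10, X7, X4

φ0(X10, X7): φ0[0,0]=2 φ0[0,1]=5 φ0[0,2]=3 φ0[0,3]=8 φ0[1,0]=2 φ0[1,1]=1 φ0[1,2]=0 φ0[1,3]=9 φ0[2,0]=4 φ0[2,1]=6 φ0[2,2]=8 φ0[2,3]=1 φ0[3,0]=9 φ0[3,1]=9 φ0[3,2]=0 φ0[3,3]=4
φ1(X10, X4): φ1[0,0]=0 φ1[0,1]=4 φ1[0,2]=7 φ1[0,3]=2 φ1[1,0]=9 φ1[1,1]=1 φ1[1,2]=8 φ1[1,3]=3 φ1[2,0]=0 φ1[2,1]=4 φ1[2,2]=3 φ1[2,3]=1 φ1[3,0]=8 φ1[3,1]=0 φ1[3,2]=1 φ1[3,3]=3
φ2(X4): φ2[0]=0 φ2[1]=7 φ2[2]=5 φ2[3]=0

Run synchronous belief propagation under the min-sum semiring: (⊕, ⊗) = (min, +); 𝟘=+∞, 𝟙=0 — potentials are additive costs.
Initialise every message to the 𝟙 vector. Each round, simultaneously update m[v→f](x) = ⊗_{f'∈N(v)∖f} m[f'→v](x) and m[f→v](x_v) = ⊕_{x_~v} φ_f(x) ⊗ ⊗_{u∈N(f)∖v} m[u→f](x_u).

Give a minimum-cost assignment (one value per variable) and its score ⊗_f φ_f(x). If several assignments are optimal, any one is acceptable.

assignment: (X10=2, X7=3, X4=0); score = 1

init: all messages = 𝟙 over 4 values
r1 m[φ0→X10] = [2, 0, 1, 0]
r1 m[φ0→X7] = [2, 1, 0, 1]
r1 m[φ1→X10] = [0, 1, 0, 0]
r1 m[φ1→X4] = [0, 0, 1, 1]
r1 m[φ2→X4] = [0, 7, 5, 0]
r1 m[X10→φ0] = [0, 0, 0, 0]
r1 m[X10→φ1] = [0, 0, 0, 0]
r1 m[X7→φ0] = [0, 0, 0, 0]
r1 m[X4→φ1] = [0, 0, 0, 0]
r1 m[X4→φ2] = [0, 0, 0, 0]
r2 m[φ0→X10] = [2, 0, 1, 0]
r2 m[φ0→X7] = [2, 1, 0, 1]
r2 m[φ1→X10] = [0, 1, 0, 0]
r2 m[φ1→X4] = [0, 0, 1, 1]
r2 m[φ2→X4] = [0, 7, 5, 0]
r2 m[X10→φ0] = [0, 1, 0, 0]
r2 m[X10→φ1] = [2, 0, 1, 0]
r2 m[X7→φ0] = [0, 0, 0, 0]
r2 m[X4→φ1] = [0, 7, 5, 0]
r2 m[X4→φ2] = [0, 0, 1, 1]
r3 m[φ0→X10] = [2, 0, 1, 0]
r3 m[φ0→X7] = [2, 2, 0, 1]
r3 m[φ1→X10] = [0, 3, 0, 3]
r3 m[φ1→X4] = [1, 0, 1, 2]
r3 m[φ2→X4] = [0, 7, 5, 0]
r3 m[X10→φ0] = [0, 1, 0, 0]
r3 m[X10→φ1] = [2, 0, 1, 0]
r3 m[X7→φ0] = [0, 0, 0, 0]
r3 m[X4→φ1] = [0, 7, 5, 0]
r3 m[X4→φ2] = [0, 0, 1, 1]
r4 m[φ0→X10] = [2, 0, 1, 0]
r4 m[φ0→X7] = [2, 2, 0, 1]
r4 m[φ1→X10] = [0, 3, 0, 3]
r4 m[φ1→X4] = [1, 0, 1, 2]
r4 m[φ2→X4] = [0, 7, 5, 0]
r4 m[X10→φ0] = [0, 3, 0, 3]
r4 m[X10→φ1] = [2, 0, 1, 0]
r4 m[X7→φ0] = [0, 0, 0, 0]
r4 m[X4→φ1] = [0, 7, 5, 0]
r4 m[X4→φ2] = [1, 0, 1, 2]
r5 m[φ0→X10] = [2, 0, 1, 0]
r5 m[φ0→X7] = [2, 4, 3, 1]
r5 m[φ1→X10] = [0, 3, 0, 3]
r5 m[φ1→X4] = [1, 0, 1, 2]
r5 m[φ2→X4] = [0, 7, 5, 0]
r5 m[X10→φ0] = [0, 3, 0, 3]
r5 m[X10→φ1] = [2, 0, 1, 0]
r5 m[X7→φ0] = [0, 0, 0, 0]
r5 m[X4→φ1] = [0, 7, 5, 0]
r5 m[X4→φ2] = [1, 0, 1, 2]
r6 m[φ0→X10] = [2, 0, 1, 0]
r6 m[φ0→X7] = [2, 4, 3, 1]
r6 m[φ1→X10] = [0, 3, 0, 3]
r6 m[φ1→X4] = [1, 0, 1, 2]
r6 m[φ2→X4] = [0, 7, 5, 0]
r6 m[X10→φ0] = [0, 3, 0, 3]
r6 m[X10→φ1] = [2, 0, 1, 0]
r6 m[X7→φ0] = [0, 0, 0, 0]
r6 m[X4→φ1] = [0, 7, 5, 0]
r6 m[X4→φ2] = [1, 0, 1, 2]
fixed point reached at round 6
traceback from X10: (X10=2, X7=3, X4=0), score=1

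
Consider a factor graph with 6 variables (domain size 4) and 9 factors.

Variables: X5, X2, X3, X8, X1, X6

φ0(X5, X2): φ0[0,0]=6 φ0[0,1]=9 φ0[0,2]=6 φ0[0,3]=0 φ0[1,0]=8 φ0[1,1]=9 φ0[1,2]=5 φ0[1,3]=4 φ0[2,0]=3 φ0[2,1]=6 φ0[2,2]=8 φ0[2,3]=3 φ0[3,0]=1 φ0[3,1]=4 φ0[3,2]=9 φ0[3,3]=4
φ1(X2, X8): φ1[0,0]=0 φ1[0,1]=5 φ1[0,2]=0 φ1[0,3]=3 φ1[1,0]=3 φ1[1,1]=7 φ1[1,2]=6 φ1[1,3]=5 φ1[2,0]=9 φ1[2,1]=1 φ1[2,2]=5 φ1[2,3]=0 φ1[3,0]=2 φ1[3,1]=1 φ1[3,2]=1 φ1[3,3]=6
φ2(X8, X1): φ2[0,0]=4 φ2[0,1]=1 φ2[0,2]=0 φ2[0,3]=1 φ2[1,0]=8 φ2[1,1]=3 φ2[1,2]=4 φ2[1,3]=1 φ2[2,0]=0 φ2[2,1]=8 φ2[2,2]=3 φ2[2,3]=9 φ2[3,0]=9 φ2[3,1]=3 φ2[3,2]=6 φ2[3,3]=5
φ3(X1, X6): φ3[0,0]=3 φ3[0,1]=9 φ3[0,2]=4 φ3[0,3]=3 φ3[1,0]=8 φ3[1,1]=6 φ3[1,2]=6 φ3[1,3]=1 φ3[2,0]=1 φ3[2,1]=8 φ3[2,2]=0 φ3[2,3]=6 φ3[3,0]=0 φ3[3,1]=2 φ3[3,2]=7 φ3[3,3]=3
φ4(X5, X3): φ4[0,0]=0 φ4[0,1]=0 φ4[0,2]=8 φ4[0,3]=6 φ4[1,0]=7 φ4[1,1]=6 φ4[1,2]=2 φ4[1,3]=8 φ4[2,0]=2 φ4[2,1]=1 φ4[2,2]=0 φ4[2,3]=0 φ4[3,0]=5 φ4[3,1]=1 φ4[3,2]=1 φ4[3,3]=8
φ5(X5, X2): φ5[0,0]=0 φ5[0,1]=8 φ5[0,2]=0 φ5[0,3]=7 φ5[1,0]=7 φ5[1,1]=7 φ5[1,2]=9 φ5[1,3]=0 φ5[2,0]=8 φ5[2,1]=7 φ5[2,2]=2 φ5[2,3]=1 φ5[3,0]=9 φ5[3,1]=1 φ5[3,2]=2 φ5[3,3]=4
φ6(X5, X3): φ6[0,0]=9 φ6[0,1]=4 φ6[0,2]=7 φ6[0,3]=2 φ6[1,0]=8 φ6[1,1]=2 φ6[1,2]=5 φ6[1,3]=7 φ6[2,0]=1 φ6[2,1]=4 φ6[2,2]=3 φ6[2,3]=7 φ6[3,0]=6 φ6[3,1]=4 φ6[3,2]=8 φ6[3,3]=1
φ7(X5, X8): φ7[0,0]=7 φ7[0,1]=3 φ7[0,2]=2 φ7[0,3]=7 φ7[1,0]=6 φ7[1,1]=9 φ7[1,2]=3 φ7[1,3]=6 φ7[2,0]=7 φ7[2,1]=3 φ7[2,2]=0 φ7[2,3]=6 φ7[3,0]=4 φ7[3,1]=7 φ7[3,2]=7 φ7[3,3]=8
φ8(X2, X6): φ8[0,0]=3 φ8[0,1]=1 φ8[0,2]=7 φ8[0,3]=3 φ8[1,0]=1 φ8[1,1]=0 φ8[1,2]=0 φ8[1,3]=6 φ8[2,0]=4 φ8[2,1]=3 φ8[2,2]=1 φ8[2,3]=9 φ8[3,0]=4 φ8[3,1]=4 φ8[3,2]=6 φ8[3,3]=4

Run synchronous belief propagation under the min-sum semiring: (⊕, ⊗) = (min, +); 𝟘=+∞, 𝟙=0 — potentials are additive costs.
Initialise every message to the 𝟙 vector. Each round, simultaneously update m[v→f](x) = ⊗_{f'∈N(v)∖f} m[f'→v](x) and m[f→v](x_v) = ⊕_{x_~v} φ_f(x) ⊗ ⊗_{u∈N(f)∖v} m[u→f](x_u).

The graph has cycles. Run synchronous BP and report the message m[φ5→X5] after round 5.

message @ round 5 = [8, 9, 10, 13]

init: all messages = 𝟙 over 4 values
r1 m[φ0→X5] = [0, 4, 3, 1]
r1 m[φ0→X2] = [1, 4, 5, 0]
r1 m[φ1→X2] = [0, 3, 0, 1]
r1 m[φ1→X8] = [0, 1, 0, 0]
r1 m[φ2→X8] = [0, 1, 0, 3]
r1 m[φ2→X1] = [0, 1, 0, 1]
r1 m[φ3→X1] = [3, 1, 0, 0]
r1 m[φ3→X6] = [0, 2, 0, 1]
r1 m[φ4→X5] = [0, 2, 0, 1]
r1 m[φ4→X3] = [0, 0, 0, 0]
r1 m[φ5→X5] = [0, 0, 1, 1]
r1 m[φ5→X2] = [0, 1, 0, 0]
r1 m[φ6→X5] = [2, 2, 1, 1]
r1 m[φ6→X3] = [1, 2, 3, 1]
r1 m[φ7→X5] = [2, 3, 0, 4]
r1 m[φ7→X8] = [4, 3, 0, 6]
r1 m[φ8→X2] = [1, 0, 1, 4]
r1 m[φ8→X6] = [1, 0, 0, 3]
r1 m[X5→φ0] = [0, 0, 0, 0]
r1 m[X5→φ4] = [0, 0, 0, 0]
r1 m[X5→φ5] = [0, 0, 0, 0]
r1 m[X5→φ6] = [0, 0, 0, 0]
r1 m[X5→φ7] = [0, 0, 0, 0]
r1 m[X2→φ0] = [0, 0, 0, 0]
r1 m[X2→φ1] = [0, 0, 0, 0]
r1 m[X2→φ5] = [0, 0, 0, 0]
r1 m[X2→φ8] = [0, 0, 0, 0]
r1 m[X3→φ4] = [0, 0, 0, 0]
r1 m[X3→φ6] = [0, 0, 0, 0]
r1 m[X8→φ1] = [0, 0, 0, 0]
r1 m[X8→φ2] = [0, 0, 0, 0]
r1 m[X8→φ7] = [0, 0, 0, 0]
r1 m[X1→φ2] = [0, 0, 0, 0]
r1 m[X1→φ3] = [0, 0, 0, 0]
r1 m[X6→φ3] = [0, 0, 0, 0]
r1 m[X6→φ8] = [0, 0, 0, 0]
r2 m[φ0→X5] = [0, 4, 3, 1]
r2 m[φ0→X2] = [1, 4, 5, 0]
r2 m[φ1→X2] = [0, 3, 0, 1]
r2 m[φ1→X8] = [0, 1, 0, 0]
r2 m[φ2→X8] = [0, 1, 0, 3]
r2 m[φ2→X1] = [0, 1, 0, 1]
r2 m[φ3→X1] = [3, 1, 0, 0]
r2 m[φ3→X6] = [0, 2, 0, 1]
r2 m[φ4→X5] = [0, 2, 0, 1]
r2 m[φ4→X3] = [0, 0, 0, 0]
r2 m[φ5→X5] = [0, 0, 1, 1]
r2 m[φ5→X2] = [0, 1, 0, 0]
r2 m[φ6→X5] = [2, 2, 1, 1]
r2 m[φ6→X3] = [1, 2, 3, 1]
r2 m[φ7→X5] = [2, 3, 0, 4]
r2 m[φ7→X8] = [4, 3, 0, 6]
r2 m[φ8→X2] = [1, 0, 1, 4]
r2 m[φ8→X6] = [1, 0, 0, 3]
r2 m[X5→φ0] = [4, 7, 2, 7]
r2 m[X5→φ4] = [4, 9, 5, 7]
r2 m[X5→φ5] = [4, 11, 4, 7]
r2 m[X5→φ6] = [2, 9, 4, 7]
r2 m[X5→φ7] = [2, 8, 5, 4]
r2 m[X2→φ0] = [1, 4, 1, 5]
r2 m[X2→φ1] = [2, 5, 6, 4]
r2 m[X2→φ5] = [2, 7, 6, 5]
r2 m[X2→φ8] = [1, 8, 5, 1]
r2 m[X3→φ4] = [1, 2, 3, 1]
r2 m[X3→φ6] = [0, 0, 0, 0]
r2 m[X8→φ1] = [4, 4, 0, 9]
r2 m[X8→φ2] = [4, 4, 0, 6]
r2 m[X8→φ7] = [0, 2, 0, 3]
r2 m[X1→φ2] = [3, 1, 0, 0]
r2 m[X1→φ3] = [0, 1, 0, 1]
r2 m[X6→φ3] = [1, 0, 0, 3]
r2 m[X6→φ8] = [0, 2, 0, 1]
r3 m[φ0→X5] = [5, 6, 4, 2]
r3 m[φ0→X2] = [5, 8, 10, 4]
r3 m[φ1→X2] = [0, 6, 5, 1]
r3 m[φ1→X8] = [2, 5, 2, 5]
r3 m[φ2→X8] = [0, 1, 3, 4]
r3 m[φ2→X1] = [0, 5, 3, 5]
r3 m[φ3→X1] = [4, 4, 0, 1]
r3 m[φ3→X6] = [1, 3, 0, 2]
r3 m[φ4→X5] = [1, 5, 1, 3]
r3 m[φ4→X3] = [4, 4, 5, 5]
r3 m[φ5→X5] = [2, 5, 6, 8]
r3 m[φ5→X2] = [4, 8, 4, 5]
r3 m[φ6→X5] = [2, 2, 1, 1]
r3 m[φ6→X3] = [5, 6, 7, 4]
r3 m[φ7→X5] = [2, 3, 0, 4]
r3 m[φ7→X8] = [8, 5, 4, 9]
r3 m[φ8→X2] = [3, 0, 1, 4]
r3 m[φ8→X6] = [4, 2, 6, 4]
r3 m[X5→φ0] = [4, 7, 2, 7]
r3 m[X5→φ4] = [4, 9, 5, 7]
r3 m[X5→φ5] = [4, 11, 4, 7]
r3 m[X5→φ6] = [2, 9, 4, 7]
r3 m[X5→φ7] = [2, 8, 5, 4]
r3 m[X2→φ0] = [1, 4, 1, 5]
r3 m[X2→φ1] = [2, 5, 6, 4]
r3 m[X2→φ5] = [2, 7, 6, 5]
r3 m[X2→φ8] = [1, 8, 5, 1]
r3 m[X3→φ4] = [1, 2, 3, 1]
r3 m[X3→φ6] = [0, 0, 0, 0]
r3 m[X8→φ1] = [4, 4, 0, 9]
r3 m[X8→φ2] = [4, 4, 0, 6]
r3 m[X8→φ7] = [0, 2, 0, 3]
r3 m[X1→φ2] = [3, 1, 0, 0]
r3 m[X1→φ3] = [0, 1, 0, 1]
r3 m[X6→φ3] = [1, 0, 0, 3]
r3 m[X6→φ8] = [0, 2, 0, 1]
r4 m[φ0→X5] = [5, 6, 4, 2]
r4 m[φ0→X2] = [5, 8, 10, 4]
r4 m[φ1→X2] = [0, 6, 5, 1]
r4 m[φ1→X8] = [2, 5, 2, 5]
r4 m[φ2→X8] = [0, 1, 3, 4]
r4 m[φ2→X1] = [0, 5, 3, 5]
r4 m[φ3→X1] = [4, 4, 0, 1]
r4 m[φ3→X6] = [1, 3, 0, 2]
r4 m[φ4→X5] = [1, 5, 1, 3]
r4 m[φ4→X3] = [4, 4, 5, 5]
r4 m[φ5→X5] = [2, 5, 6, 8]
r4 m[φ5→X2] = [4, 8, 4, 5]
r4 m[φ6→X5] = [2, 2, 1, 1]
r4 m[φ6→X3] = [5, 6, 7, 4]
r4 m[φ7→X5] = [2, 3, 0, 4]
r4 m[φ7→X8] = [8, 5, 4, 9]
r4 m[φ8→X2] = [3, 0, 1, 4]
r4 m[φ8→X6] = [4, 2, 6, 4]
r4 m[X5→φ0] = [7, 15, 8, 16]
r4 m[X5→φ4] = [11, 16, 11, 15]
r4 m[X5→φ5] = [10, 16, 6, 10]
r4 m[X5→φ6] = [10, 19, 11, 17]
r4 m[X5→φ7] = [10, 18, 12, 14]
r4 m[X2→φ0] = [7, 14, 10, 10]
r4 m[X2→φ1] = [12, 16, 15, 13]
r4 m[X2→φ5] = [8, 14, 16, 9]
r4 m[X2→φ8] = [9, 22, 19, 10]
r4 m[X3→φ4] = [5, 6, 7, 4]
r4 m[X3→φ6] = [4, 4, 5, 5]
r4 m[X8→φ1] = [8, 6, 7, 13]
r4 m[X8→φ2] = [10, 10, 6, 14]
r4 m[X8→φ7] = [2, 6, 5, 9]
r4 m[X1→φ2] = [4, 4, 0, 1]
r4 m[X1→φ3] = [0, 5, 3, 5]
r4 m[X6→φ3] = [4, 2, 6, 4]
r4 m[X6→φ8] = [1, 3, 0, 2]
r5 m[φ0→X5] = [10, 14, 10, 8]
r5 m[φ0→X2] = [11, 14, 13, 7]
r5 m[φ1→X2] = [7, 11, 7, 7]
r5 m[φ1→X8] = [12, 14, 12, 15]
r5 m[φ2→X8] = [0, 2, 3, 6]
r5 m[φ2→X1] = [6, 11, 9, 11]
r5 m[φ3→X1] = [7, 5, 5, 4]
r5 m[φ3→X6] = [3, 7, 3, 3]
r5 m[φ4→X5] = [5, 9, 4, 7]
r5 m[φ4→X3] = [11, 11, 11, 11]
r5 m[φ5→X5] = [8, 9, 10, 13]
r5 m[φ5→X2] = [10, 11, 8, 7]
r5 m[φ6→X5] = [7, 6, 5, 6]
r5 m[φ6→X3] = [12, 14, 14, 12]
r5 m[φ7→X5] = [7, 8, 5, 6]
r5 m[φ7→X8] = [17, 13, 12, 17]
r5 m[φ8→X2] = [4, 0, 1, 5]
r5 m[φ8→X6] = [12, 10, 16, 12]
r5 m[X5→φ0] = [7, 15, 8, 16]
r5 m[X5→φ4] = [11, 16, 11, 15]
r5 m[X5→φ5] = [10, 16, 6, 10]
r5 m[X5→φ6] = [10, 19, 11, 17]
r5 m[X5→φ7] = [10, 18, 12, 14]
r5 m[X2→φ0] = [7, 14, 10, 10]
r5 m[X2→φ1] = [12, 16, 15, 13]
r5 m[X2→φ5] = [8, 14, 16, 9]
r5 m[X2→φ8] = [9, 22, 19, 10]
r5 m[X3→φ4] = [5, 6, 7, 4]
r5 m[X3→φ6] = [4, 4, 5, 5]
r5 m[X8→φ1] = [8, 6, 7, 13]
r5 m[X8→φ2] = [10, 10, 6, 14]
r5 m[X8→φ7] = [2, 6, 5, 9]
r5 m[X1→φ2] = [4, 4, 0, 1]
r5 m[X1→φ3] = [0, 5, 3, 5]
r5 m[X6→φ3] = [4, 2, 6, 4]
r5 m[X6→φ8] = [1, 3, 0, 2]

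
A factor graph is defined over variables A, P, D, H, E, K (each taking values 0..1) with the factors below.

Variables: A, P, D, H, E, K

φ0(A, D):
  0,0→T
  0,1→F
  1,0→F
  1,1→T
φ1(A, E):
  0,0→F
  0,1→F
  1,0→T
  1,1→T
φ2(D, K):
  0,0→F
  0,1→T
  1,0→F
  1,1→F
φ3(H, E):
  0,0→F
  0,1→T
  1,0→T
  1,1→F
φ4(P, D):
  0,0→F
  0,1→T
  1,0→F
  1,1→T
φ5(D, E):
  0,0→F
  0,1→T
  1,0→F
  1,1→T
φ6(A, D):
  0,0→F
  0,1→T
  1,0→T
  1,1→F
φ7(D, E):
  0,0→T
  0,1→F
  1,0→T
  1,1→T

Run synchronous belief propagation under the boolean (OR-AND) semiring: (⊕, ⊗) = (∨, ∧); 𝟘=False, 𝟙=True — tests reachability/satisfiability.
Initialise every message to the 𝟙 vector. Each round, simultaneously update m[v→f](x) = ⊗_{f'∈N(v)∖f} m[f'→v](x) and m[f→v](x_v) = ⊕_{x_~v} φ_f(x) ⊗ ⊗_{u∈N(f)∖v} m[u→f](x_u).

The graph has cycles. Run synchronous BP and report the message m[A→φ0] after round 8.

message @ round 8 = [F, F]

init: all messages = 𝟙 over 2 values
r1 m[φ0→A] = [T, T]
r1 m[φ0→D] = [T, T]
r1 m[φ1→A] = [F, T]
r1 m[φ1→E] = [T, T]
r1 m[φ2→D] = [T, F]
r1 m[φ2→K] = [F, T]
r1 m[φ3→H] = [T, T]
r1 m[φ3→E] = [T, T]
r1 m[φ4→P] = [T, T]
r1 m[φ4→D] = [F, T]
r1 m[φ5→D] = [T, T]
r1 m[φ5→E] = [F, T]
r1 m[φ6→A] = [T, T]
r1 m[φ6→D] = [T, T]
r1 m[φ7→D] = [T, T]
r1 m[φ7→E] = [T, T]
r1 m[A→φ0] = [T, T]
r1 m[A→φ1] = [T, T]
r1 m[A→φ6] = [T, T]
r1 m[P→φ4] = [T, T]
r1 m[D→φ0] = [T, T]
r1 m[D→φ2] = [T, T]
r1 m[D→φ4] = [T, T]
r1 m[D→φ5] = [T, T]
r1 m[D→φ6] = [T, T]
r1 m[D→φ7] = [T, T]
r1 m[H→φ3] = [T, T]
r1 m[E→φ1] = [T, T]
r1 m[E→φ3] = [T, T]
r1 m[E→φ5] = [T, T]
r1 m[E→φ7] = [T, T]
r1 m[K→φ2] = [T, T]
r2 m[φ0→A] = [T, T]
r2 m[φ0→D] = [T, T]
r2 m[φ1→A] = [F, T]
r2 m[φ1→E] = [T, T]
r2 m[φ2→D] = [T, F]
r2 m[φ2→K] = [F, T]
r2 m[φ3→H] = [T, T]
r2 m[φ3→E] = [T, T]
r2 m[φ4→P] = [T, T]
r2 m[φ4→D] = [F, T]
r2 m[φ5→D] = [T, T]
r2 m[φ5→E] = [F, T]
r2 m[φ6→A] = [T, T]
r2 m[φ6→D] = [T, T]
r2 m[φ7→D] = [T, T]
r2 m[φ7→E] = [T, T]
r2 m[A→φ0] = [F, T]
r2 m[A→φ1] = [T, T]
r2 m[A→φ6] = [F, T]
r2 m[P→φ4] = [T, T]
r2 m[D→φ0] = [F, F]
r2 m[D→φ2] = [F, T]
r2 m[D→φ4] = [T, F]
r2 m[D→φ5] = [F, F]
r2 m[D→φ6] = [F, F]
r2 m[D→φ7] = [F, F]
r2 m[H→φ3] = [T, T]
r2 m[E→φ1] = [F, T]
r2 m[E→φ3] = [F, T]
r2 m[E→φ5] = [T, T]
r2 m[E→φ7] = [F, T]
r2 m[K→φ2] = [T, T]
r3 m[φ0→A] = [F, F]
r3 m[φ0→D] = [F, T]
r3 m[φ1→A] = [F, T]
r3 m[φ1→E] = [T, T]
r3 m[φ2→D] = [T, F]
r3 m[φ2→K] = [F, F]
r3 m[φ3→H] = [T, F]
r3 m[φ3→E] = [T, T]
r3 m[φ4→P] = [F, F]
r3 m[φ4→D] = [F, T]
r3 m[φ5→D] = [T, T]
r3 m[φ5→E] = [F, F]
r3 m[φ6→A] = [F, F]
r3 m[φ6→D] = [T, F]
r3 m[φ7→D] = [F, T]
r3 m[φ7→E] = [F, F]
r3 m[A→φ0] = [F, T]
r3 m[A→φ1] = [T, T]
r3 m[A→φ6] = [F, T]
r3 m[P→φ4] = [T, T]
r3 m[D→φ0] = [F, F]
r3 m[D→φ2] = [F, T]
r3 m[D→φ4] = [T, F]
r3 m[D→φ5] = [F, F]
r3 m[D→φ6] = [F, F]
r3 m[D→φ7] = [F, F]
r3 m[H→φ3] = [T, T]
r3 m[E→φ1] = [F, T]
r3 m[E→φ3] = [F, T]
r3 m[E→φ5] = [T, T]
r3 m[E→φ7] = [F, T]
r3 m[K→φ2] = [T, T]
r4 m[φ0→A] = [F, F]
r4 m[φ0→D] = [F, T]
r4 m[φ1→A] = [F, T]
r4 m[φ1→E] = [T, T]
r4 m[φ2→D] = [T, F]
r4 m[φ2→K] = [F, F]
r4 m[φ3→H] = [T, F]
r4 m[φ3→E] = [T, T]
r4 m[φ4→P] = [F, F]
r4 m[φ4→D] = [F, T]
r4 m[φ5→D] = [T, T]
r4 m[φ5→E] = [F, F]
r4 m[φ6→A] = [F, F]
r4 m[φ6→D] = [T, F]
r4 m[φ7→D] = [F, T]
r4 m[φ7→E] = [F, F]
r4 m[A→φ0] = [F, F]
r4 m[A→φ1] = [F, F]
r4 m[A→φ6] = [F, F]
r4 m[P→φ4] = [T, T]
r4 m[D→φ0] = [F, F]
r4 m[D→φ2] = [F, F]
r4 m[D→φ4] = [F, F]
r4 m[D→φ5] = [F, F]
r4 m[D→φ6] = [F, F]
r4 m[D→φ7] = [F, F]
r4 m[H→φ3] = [T, T]
r4 m[E→φ1] = [F, F]
r4 m[E→φ3] = [F, F]
r4 m[E→φ5] = [F, F]
r4 m[E→φ7] = [F, F]
r4 m[K→φ2] = [T, T]
r5 m[φ0→A] = [F, F]
r5 m[φ0→D] = [F, F]
r5 m[φ1→A] = [F, F]
r5 m[φ1→E] = [F, F]
r5 m[φ2→D] = [T, F]
r5 m[φ2→K] = [F, F]
r5 m[φ3→H] = [F, F]
r5 m[φ3→E] = [T, T]
r5 m[φ4→P] = [F, F]
r5 m[φ4→D] = [F, T]
r5 m[φ5→D] = [F, F]
r5 m[φ5→E] = [F, F]
r5 m[φ6→A] = [F, F]
r5 m[φ6→D] = [F, F]
r5 m[φ7→D] = [F, F]
r5 m[φ7→E] = [F, F]
r5 m[A→φ0] = [F, F]
r5 m[A→φ1] = [F, F]
r5 m[A→φ6] = [F, F]
r5 m[P→φ4] = [T, T]
r5 m[D→φ0] = [F, F]
r5 m[D→φ2] = [F, F]
r5 m[D→φ4] = [F, F]
r5 m[D→φ5] = [F, F]
r5 m[D→φ6] = [F, F]
r5 m[D→φ7] = [F, F]
r5 m[H→φ3] = [T, T]
r5 m[E→φ1] = [F, F]
r5 m[E→φ3] = [F, F]
r5 m[E→φ5] = [F, F]
r5 m[E→φ7] = [F, F]
r5 m[K→φ2] = [T, T]
r6 m[φ0→A] = [F, F]
r6 m[φ0→D] = [F, F]
r6 m[φ1→A] = [F, F]
r6 m[φ1→E] = [F, F]
r6 m[φ2→D] = [T, F]
r6 m[φ2→K] = [F, F]
r6 m[φ3→H] = [F, F]
r6 m[φ3→E] = [T, T]
r6 m[φ4→P] = [F, F]
r6 m[φ4→D] = [F, T]
r6 m[φ5→D] = [F, F]
r6 m[φ5→E] = [F, F]
r6 m[φ6→A] = [F, F]
r6 m[φ6→D] = [F, F]
r6 m[φ7→D] = [F, F]
r6 m[φ7→E] = [F, F]
r6 m[A→φ0] = [F, F]
r6 m[A→φ1] = [F, F]
r6 m[A→φ6] = [F, F]
r6 m[P→φ4] = [T, T]
r6 m[D→φ0] = [F, F]
r6 m[D→φ2] = [F, F]
r6 m[D→φ4] = [F, F]
r6 m[D→φ5] = [F, F]
r6 m[D→φ6] = [F, F]
r6 m[D→φ7] = [F, F]
r6 m[H→φ3] = [T, T]
r6 m[E→φ1] = [F, F]
r6 m[E→φ3] = [F, F]
r6 m[E→φ5] = [F, F]
r6 m[E→φ7] = [F, F]
r6 m[K→φ2] = [T, T]
r7 m[φ0→A] = [F, F]
r7 m[φ0→D] = [F, F]
r7 m[φ1→A] = [F, F]
r7 m[φ1→E] = [F, F]
r7 m[φ2→D] = [T, F]
r7 m[φ2→K] = [F, F]
r7 m[φ3→H] = [F, F]
r7 m[φ3→E] = [T, T]
r7 m[φ4→P] = [F, F]
r7 m[φ4→D] = [F, T]
r7 m[φ5→D] = [F, F]
r7 m[φ5→E] = [F, F]
r7 m[φ6→A] = [F, F]
r7 m[φ6→D] = [F, F]
r7 m[φ7→D] = [F, F]
r7 m[φ7→E] = [F, F]
r7 m[A→φ0] = [F, F]
r7 m[A→φ1] = [F, F]
r7 m[A→φ6] = [F, F]
r7 m[P→φ4] = [T, T]
r7 m[D→φ0] = [F, F]
r7 m[D→φ2] = [F, F]
r7 m[D→φ4] = [F, F]
r7 m[D→φ5] = [F, F]
r7 m[D→φ6] = [F, F]
r7 m[D→φ7] = [F, F]
r7 m[H→φ3] = [T, T]
r7 m[E→φ1] = [F, F]
r7 m[E→φ3] = [F, F]
r7 m[E→φ5] = [F, F]
r7 m[E→φ7] = [F, F]
r7 m[K→φ2] = [T, T]
r8 m[φ0→A] = [F, F]
r8 m[φ0→D] = [F, F]
r8 m[φ1→A] = [F, F]
r8 m[φ1→E] = [F, F]
r8 m[φ2→D] = [T, F]
r8 m[φ2→K] = [F, F]
r8 m[φ3→H] = [F, F]
r8 m[φ3→E] = [T, T]
r8 m[φ4→P] = [F, F]
r8 m[φ4→D] = [F, T]
r8 m[φ5→D] = [F, F]
r8 m[φ5→E] = [F, F]
r8 m[φ6→A] = [F, F]
r8 m[φ6→D] = [F, F]
r8 m[φ7→D] = [F, F]
r8 m[φ7→E] = [F, F]
r8 m[A→φ0] = [F, F]
r8 m[A→φ1] = [F, F]
r8 m[A→φ6] = [F, F]
r8 m[P→φ4] = [T, T]
r8 m[D→φ0] = [F, F]
r8 m[D→φ2] = [F, F]
r8 m[D→φ4] = [F, F]
r8 m[D→φ5] = [F, F]
r8 m[D→φ6] = [F, F]
r8 m[D→φ7] = [F, F]
r8 m[H→φ3] = [T, T]
r8 m[E→φ1] = [F, F]
r8 m[E→φ3] = [F, F]
r8 m[E→φ5] = [F, F]
r8 m[E→φ7] = [F, F]
r8 m[K→φ2] = [T, T]
fixed point reached at round 6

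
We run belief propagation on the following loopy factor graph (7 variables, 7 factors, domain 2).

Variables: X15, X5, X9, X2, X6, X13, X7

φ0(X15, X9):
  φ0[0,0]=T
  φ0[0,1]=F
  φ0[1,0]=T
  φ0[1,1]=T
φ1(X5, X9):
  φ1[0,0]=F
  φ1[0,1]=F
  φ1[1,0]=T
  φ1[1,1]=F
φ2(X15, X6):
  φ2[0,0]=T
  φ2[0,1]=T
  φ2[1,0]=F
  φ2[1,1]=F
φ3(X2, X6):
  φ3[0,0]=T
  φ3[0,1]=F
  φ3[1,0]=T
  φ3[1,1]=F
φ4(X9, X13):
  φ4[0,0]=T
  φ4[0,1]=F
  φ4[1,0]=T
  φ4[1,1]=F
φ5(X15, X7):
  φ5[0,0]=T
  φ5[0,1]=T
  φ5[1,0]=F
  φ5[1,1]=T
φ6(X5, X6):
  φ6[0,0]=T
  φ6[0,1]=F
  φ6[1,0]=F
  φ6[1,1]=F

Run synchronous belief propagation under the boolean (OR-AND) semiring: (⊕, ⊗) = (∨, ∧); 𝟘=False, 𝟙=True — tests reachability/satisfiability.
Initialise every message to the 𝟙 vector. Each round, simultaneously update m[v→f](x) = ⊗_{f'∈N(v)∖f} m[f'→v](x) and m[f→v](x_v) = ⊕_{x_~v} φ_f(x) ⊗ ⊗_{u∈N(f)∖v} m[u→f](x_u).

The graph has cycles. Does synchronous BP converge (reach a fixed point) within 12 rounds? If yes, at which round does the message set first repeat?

CONVERGED at round 11

init: all messages = 𝟙 over 2 values
r1 m[φ0→X15] = [T, T]
r1 m[φ0→X9] = [T, T]
r1 m[φ1→X5] = [F, T]
r1 m[φ1→X9] = [T, F]
r1 m[φ2→X15] = [T, F]
r1 m[φ2→X6] = [T, T]
r1 m[φ3→X2] = [T, T]
r1 m[φ3→X6] = [T, F]
r1 m[φ4→X9] = [T, T]
r1 m[φ4→X13] = [T, F]
r1 m[φ5→X15] = [T, T]
r1 m[φ5→X7] = [T, T]
r1 m[φ6→X5] = [T, F]
r1 m[φ6→X6] = [T, F]
r1 m[X15→φ0] = [T, T]
r1 m[X15→φ2] = [T, T]
r1 m[X15→φ5] = [T, T]
r1 m[X5→φ1] = [T, T]
r1 m[X5→φ6] = [T, T]
r1 m[X9→φ0] = [T, T]
r1 m[X9→φ1] = [T, T]
r1 m[X9→φ4] = [T, T]
r1 m[X2→φ3] = [T, T]
r1 m[X6→φ2] = [T, T]
r1 m[X6→φ3] = [T, T]
r1 m[X6→φ6] = [T, T]
r1 m[X13→φ4] = [T, T]
r1 m[X7→φ5] = [T, T]
r2 m[φ0→X15] = [T, T]
r2 m[φ0→X9] = [T, T]
r2 m[φ1→X5] = [F, T]
r2 m[φ1→X9] = [T, F]
r2 m[φ2→X15] = [T, F]
r2 m[φ2→X6] = [T, T]
r2 m[φ3→X2] = [T, T]
r2 m[φ3→X6] = [T, F]
r2 m[φ4→X9] = [T, T]
r2 m[φ4→X13] = [T, F]
r2 m[φ5→X15] = [T, T]
r2 m[φ5→X7] = [T, T]
r2 m[φ6→X5] = [T, F]
r2 m[φ6→X6] = [T, F]
r2 m[X15→φ0] = [T, F]
r2 m[X15→φ2] = [T, T]
r2 m[X15→φ5] = [T, F]
r2 m[X5→φ1] = [T, F]
r2 m[X5→φ6] = [F, T]
r2 m[X9→φ0] = [T, F]
r2 m[X9→φ1] = [T, T]
r2 m[X9→φ4] = [T, F]
r2 m[X2→φ3] = [T, T]
r2 m[X6→φ2] = [T, F]
r2 m[X6→φ3] = [T, F]
r2 m[X6→φ6] = [T, F]
r2 m[X13→φ4] = [T, T]
r2 m[X7→φ5] = [T, T]
r3 m[φ0→X15] = [T, T]
r3 m[φ0→X9] = [T, F]
r3 m[φ1→X5] = [F, T]
r3 m[φ1→X9] = [F, F]
r3 m[φ2→X15] = [T, F]
r3 m[φ2→X6] = [T, T]
r3 m[φ3→X2] = [T, T]
r3 m[φ3→X6] = [T, F]
r3 m[φ4→X9] = [T, T]
r3 m[φ4→X13] = [T, F]
r3 m[φ5→X15] = [T, T]
r3 m[φ5→X7] = [T, T]
r3 m[φ6→X5] = [T, F]
r3 m[φ6→X6] = [F, F]
r3 m[X15→φ0] = [T, F]
r3 m[X15→φ2] = [T, T]
r3 m[X15→φ5] = [T, F]
r3 m[X5→φ1] = [T, F]
r3 m[X5→φ6] = [F, T]
r3 m[X9→φ0] = [T, F]
r3 m[X9→φ1] = [T, T]
r3 m[X9→φ4] = [T, F]
r3 m[X2→φ3] = [T, T]
r3 m[X6→φ2] = [T, F]
r3 m[X6→φ3] = [T, F]
r3 m[X6→φ6] = [T, F]
r3 m[X13→φ4] = [T, T]
r3 m[X7→φ5] = [T, T]
r4 m[φ0→X15] = [T, T]
r4 m[φ0→X9] = [T, F]
r4 m[φ1→X5] = [F, T]
r4 m[φ1→X9] = [F, F]
r4 m[φ2→X15] = [T, F]
r4 m[φ2→X6] = [T, T]
r4 m[φ3→X2] = [T, T]
r4 m[φ3→X6] = [T, F]
r4 m[φ4→X9] = [T, T]
r4 m[φ4→X13] = [T, F]
r4 m[φ5→X15] = [T, T]
r4 m[φ5→X7] = [T, T]
r4 m[φ6→X5] = [T, F]
r4 m[φ6→X6] = [F, F]
r4 m[X15→φ0] = [T, F]
r4 m[X15→φ2] = [T, T]
r4 m[X15→φ5] = [T, F]
r4 m[X5→φ1] = [T, F]
r4 m[X5→φ6] = [F, T]
r4 m[X9→φ0] = [F, F]
r4 m[X9→φ1] = [T, F]
r4 m[X9→φ4] = [F, F]
r4 m[X2→φ3] = [T, T]
r4 m[X6→φ2] = [F, F]
r4 m[X6→φ3] = [F, F]
r4 m[X6→φ6] = [T, F]
r4 m[X13→φ4] = [T, T]
r4 m[X7→φ5] = [T, T]
r5 m[φ0→X15] = [F, F]
r5 m[φ0→X9] = [T, F]
r5 m[φ1→X5] = [F, T]
r5 m[φ1→X9] = [F, F]
r5 m[φ2→X15] = [F, F]
r5 m[φ2→X6] = [T, T]
r5 m[φ3→X2] = [F, F]
r5 m[φ3→X6] = [T, F]
r5 m[φ4→X9] = [T, T]
r5 m[φ4→X13] = [F, F]
r5 m[φ5→X15] = [T, T]
r5 m[φ5→X7] = [T, T]
r5 m[φ6→X5] = [T, F]
r5 m[φ6→X6] = [F, F]
r5 m[X15→φ0] = [T, F]
r5 m[X15→φ2] = [T, T]
r5 m[X15→φ5] = [T, F]
r5 m[X5→φ1] = [T, F]
r5 m[X5→φ6] = [F, T]
r5 m[X9→φ0] = [F, F]
r5 m[X9→φ1] = [T, F]
r5 m[X9→φ4] = [F, F]
r5 m[X2→φ3] = [T, T]
r5 m[X6→φ2] = [F, F]
r5 m[X6→φ3] = [F, F]
r5 m[X6→φ6] = [T, F]
r5 m[X13→φ4] = [T, T]
r5 m[X7→φ5] = [T, T]
r6 m[φ0→X15] = [F, F]
r6 m[φ0→X9] = [T, F]
r6 m[φ1→X5] = [F, T]
r6 m[φ1→X9] = [F, F]
r6 m[φ2→X15] = [F, F]
r6 m[φ2→X6] = [T, T]
r6 m[φ3→X2] = [F, F]
r6 m[φ3→X6] = [T, F]
r6 m[φ4→X9] = [T, T]
r6 m[φ4→X13] = [F, F]
r6 m[φ5→X15] = [T, T]
r6 m[φ5→X7] = [T, T]
r6 m[φ6→X5] = [T, F]
r6 m[φ6→X6] = [F, F]
r6 m[X15→φ0] = [F, F]
r6 m[X15→φ2] = [F, F]
r6 m[X15→φ5] = [F, F]
r6 m[X5→φ1] = [T, F]
r6 m[X5→φ6] = [F, T]
r6 m[X9→φ0] = [F, F]
r6 m[X9→φ1] = [T, F]
r6 m[X9→φ4] = [F, F]
r6 m[X2→φ3] = [T, T]
r6 m[X6→φ2] = [F, F]
r6 m[X6→φ3] = [F, F]
r6 m[X6→φ6] = [T, F]
r6 m[X13→φ4] = [T, T]
r6 m[X7→φ5] = [T, T]
r7 m[φ0→X15] = [F, F]
r7 m[φ0→X9] = [F, F]
r7 m[φ1→X5] = [F, T]
r7 m[φ1→X9] = [F, F]
r7 m[φ2→X15] = [F, F]
r7 m[φ2→X6] = [F, F]
r7 m[φ3→X2] = [F, F]
r7 m[φ3→X6] = [T, F]
r7 m[φ4→X9] = [T, T]
r7 m[φ4→X13] = [F, F]
r7 m[φ5→X15] = [T, T]
r7 m[φ5→X7] = [F, F]
r7 m[φ6→X5] = [T, F]
r7 m[φ6→X6] = [F, F]
r7 m[X15→φ0] = [F, F]
r7 m[X15→φ2] = [F, F]
r7 m[X15→φ5] = [F, F]
r7 m[X5→φ1] = [T, F]
r7 m[X5→φ6] = [F, T]
r7 m[X9→φ0] = [F, F]
r7 m[X9→φ1] = [T, F]
r7 m[X9→φ4] = [F, F]
r7 m[X2→φ3] = [T, T]
r7 m[X6→φ2] = [F, F]
r7 m[X6→φ3] = [F, F]
r7 m[X6→φ6] = [T, F]
r7 m[X13→φ4] = [T, T]
r7 m[X7→φ5] = [T, T]
r8 m[φ0→X15] = [F, F]
r8 m[φ0→X9] = [F, F]
r8 m[φ1→X5] = [F, T]
r8 m[φ1→X9] = [F, F]
r8 m[φ2→X15] = [F, F]
r8 m[φ2→X6] = [F, F]
r8 m[φ3→X2] = [F, F]
r8 m[φ3→X6] = [T, F]
r8 m[φ4→X9] = [T, T]
r8 m[φ4→X13] = [F, F]
r8 m[φ5→X15] = [T, T]
r8 m[φ5→X7] = [F, F]
r8 m[φ6→X5] = [T, F]
r8 m[φ6→X6] = [F, F]
r8 m[X15→φ0] = [F, F]
r8 m[X15→φ2] = [F, F]
r8 m[X15→φ5] = [F, F]
r8 m[X5→φ1] = [T, F]
r8 m[X5→φ6] = [F, T]
r8 m[X9→φ0] = [F, F]
r8 m[X9→φ1] = [F, F]
r8 m[X9→φ4] = [F, F]
r8 m[X2→φ3] = [T, T]
r8 m[X6→φ2] = [F, F]
r8 m[X6→φ3] = [F, F]
r8 m[X6→φ6] = [F, F]
r8 m[X13→φ4] = [T, T]
r8 m[X7→φ5] = [T, T]
r9 m[φ0→X15] = [F, F]
r9 m[φ0→X9] = [F, F]
r9 m[φ1→X5] = [F, F]
r9 m[φ1→X9] = [F, F]
r9 m[φ2→X15] = [F, F]
r9 m[φ2→X6] = [F, F]
r9 m[φ3→X2] = [F, F]
r9 m[φ3→X6] = [T, F]
r9 m[φ4→X9] = [T, T]
r9 m[φ4→X13] = [F, F]
r9 m[φ5→X15] = [T, T]
r9 m[φ5→X7] = [F, F]
r9 m[φ6→X5] = [F, F]
r9 m[φ6→X6] = [F, F]
r9 m[X15→φ0] = [F, F]
r9 m[X15→φ2] = [F, F]
r9 m[X15→φ5] = [F, F]
r9 m[X5→φ1] = [T, F]
r9 m[X5→φ6] = [F, T]
r9 m[X9→φ0] = [F, F]
r9 m[X9→φ1] = [F, F]
r9 m[X9→φ4] = [F, F]
r9 m[X2→φ3] = [T, T]
r9 m[X6→φ2] = [F, F]
r9 m[X6→φ3] = [F, F]
r9 m[X6→φ6] = [F, F]
r9 m[X13→φ4] = [T, T]
r9 m[X7→φ5] = [T, T]
r10 m[φ0→X15] = [F, F]
r10 m[φ0→X9] = [F, F]
r10 m[φ1→X5] = [F, F]
r10 m[φ1→X9] = [F, F]
r10 m[φ2→X15] = [F, F]
r10 m[φ2→X6] = [F, F]
r10 m[φ3→X2] = [F, F]
r10 m[φ3→X6] = [T, F]
r10 m[φ4→X9] = [T, T]
r10 m[φ4→X13] = [F, F]
r10 m[φ5→X15] = [T, T]
r10 m[φ5→X7] = [F, F]
r10 m[φ6→X5] = [F, F]
r10 m[φ6→X6] = [F, F]
r10 m[X15→φ0] = [F, F]
r10 m[X15→φ2] = [F, F]
r10 m[X15→φ5] = [F, F]
r10 m[X5→φ1] = [F, F]
r10 m[X5→φ6] = [F, F]
r10 m[X9→φ0] = [F, F]
r10 m[X9→φ1] = [F, F]
r10 m[X9→φ4] = [F, F]
r10 m[X2→φ3] = [T, T]
r10 m[X6→φ2] = [F, F]
r10 m[X6→φ3] = [F, F]
r10 m[X6→φ6] = [F, F]
r10 m[X13→φ4] = [T, T]
r10 m[X7→φ5] = [T, T]
r11 m[φ0→X15] = [F, F]
r11 m[φ0→X9] = [F, F]
r11 m[φ1→X5] = [F, F]
r11 m[φ1→X9] = [F, F]
r11 m[φ2→X15] = [F, F]
r11 m[φ2→X6] = [F, F]
r11 m[φ3→X2] = [F, F]
r11 m[φ3→X6] = [T, F]
r11 m[φ4→X9] = [T, T]
r11 m[φ4→X13] = [F, F]
r11 m[φ5→X15] = [T, T]
r11 m[φ5→X7] = [F, F]
r11 m[φ6→X5] = [F, F]
r11 m[φ6→X6] = [F, F]
r11 m[X15→φ0] = [F, F]
r11 m[X15→φ2] = [F, F]
r11 m[X15→φ5] = [F, F]
r11 m[X5→φ1] = [F, F]
r11 m[X5→φ6] = [F, F]
r11 m[X9→φ0] = [F, F]
r11 m[X9→φ1] = [F, F]
r11 m[X9→φ4] = [F, F]
r11 m[X2→φ3] = [T, T]
r11 m[X6→φ2] = [F, F]
r11 m[X6→φ3] = [F, F]
r11 m[X6→φ6] = [F, F]
r11 m[X13→φ4] = [T, T]
r11 m[X7→φ5] = [T, T]
fixed point reached at round 11
messages reach a fixed point at round 11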